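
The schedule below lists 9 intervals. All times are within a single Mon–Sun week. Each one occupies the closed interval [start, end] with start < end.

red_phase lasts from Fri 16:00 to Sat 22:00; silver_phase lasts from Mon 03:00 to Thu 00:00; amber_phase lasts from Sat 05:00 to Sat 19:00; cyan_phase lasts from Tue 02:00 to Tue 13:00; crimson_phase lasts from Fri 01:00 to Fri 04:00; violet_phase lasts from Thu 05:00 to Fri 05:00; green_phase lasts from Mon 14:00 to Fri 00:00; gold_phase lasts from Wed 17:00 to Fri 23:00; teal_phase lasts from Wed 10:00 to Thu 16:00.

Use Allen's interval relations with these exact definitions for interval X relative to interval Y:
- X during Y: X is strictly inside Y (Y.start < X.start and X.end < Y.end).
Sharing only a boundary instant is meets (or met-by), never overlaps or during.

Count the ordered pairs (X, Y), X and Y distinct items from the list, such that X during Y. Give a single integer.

Checking all 72 ordered pairs for relation 'during'; matching pairs in alphabetical order:
(amber_phase, red_phase): amber_phase during red_phase ✓
(crimson_phase, gold_phase): crimson_phase during gold_phase ✓
(crimson_phase, violet_phase): crimson_phase during violet_phase ✓
(cyan_phase, green_phase): cyan_phase during green_phase ✓
(cyan_phase, silver_phase): cyan_phase during silver_phase ✓
(teal_phase, green_phase): teal_phase during green_phase ✓
(violet_phase, gold_phase): violet_phase during gold_phase ✓
Count: 7.

7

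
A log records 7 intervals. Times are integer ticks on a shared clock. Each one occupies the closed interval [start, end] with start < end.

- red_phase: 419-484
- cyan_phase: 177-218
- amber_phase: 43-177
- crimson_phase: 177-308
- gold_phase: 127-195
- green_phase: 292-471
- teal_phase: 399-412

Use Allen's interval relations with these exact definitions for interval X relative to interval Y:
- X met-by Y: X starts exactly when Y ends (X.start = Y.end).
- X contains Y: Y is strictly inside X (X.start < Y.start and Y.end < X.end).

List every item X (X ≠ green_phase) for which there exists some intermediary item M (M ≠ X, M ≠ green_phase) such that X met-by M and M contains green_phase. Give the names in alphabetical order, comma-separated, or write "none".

Target green_phase = [292, 471].
Intermediaries M with M contains green_phase: none.
Union: none.

none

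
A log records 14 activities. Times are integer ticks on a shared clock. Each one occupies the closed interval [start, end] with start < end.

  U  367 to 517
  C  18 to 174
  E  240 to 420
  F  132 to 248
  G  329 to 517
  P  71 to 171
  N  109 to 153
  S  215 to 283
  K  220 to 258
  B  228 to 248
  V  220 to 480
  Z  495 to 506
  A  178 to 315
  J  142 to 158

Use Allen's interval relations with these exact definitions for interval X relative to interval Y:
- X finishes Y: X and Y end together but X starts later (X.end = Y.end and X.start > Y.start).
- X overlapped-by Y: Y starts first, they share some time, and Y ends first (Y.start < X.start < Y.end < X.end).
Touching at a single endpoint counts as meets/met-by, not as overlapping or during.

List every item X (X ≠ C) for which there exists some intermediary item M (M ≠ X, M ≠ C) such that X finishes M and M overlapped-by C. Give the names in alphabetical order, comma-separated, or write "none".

Target C = [18, 174].
Intermediaries M with M overlapped-by C: F.
Via F — items with X finishes F: B.
Union: B.

B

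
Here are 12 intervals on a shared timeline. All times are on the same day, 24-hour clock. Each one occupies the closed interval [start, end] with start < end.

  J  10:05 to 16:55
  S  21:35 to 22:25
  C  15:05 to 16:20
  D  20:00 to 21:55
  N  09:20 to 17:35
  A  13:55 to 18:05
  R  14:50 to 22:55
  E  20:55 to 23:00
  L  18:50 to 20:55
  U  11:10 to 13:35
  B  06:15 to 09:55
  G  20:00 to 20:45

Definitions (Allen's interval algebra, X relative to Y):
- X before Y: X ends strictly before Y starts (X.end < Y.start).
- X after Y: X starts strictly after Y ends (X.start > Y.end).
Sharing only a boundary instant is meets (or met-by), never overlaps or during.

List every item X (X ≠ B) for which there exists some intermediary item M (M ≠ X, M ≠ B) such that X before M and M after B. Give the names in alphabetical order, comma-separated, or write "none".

A, C, G, J, L, N, U

Target B = [06:15, 09:55].
Intermediaries M with M after B: A, C, D, E, G, J, L, R, S, U.
Via A — items with X before A: U.
Via C — items with X before C: U.
Via D — items with X before D: A, C, J, N, U.
Via E — items with X before E: A, C, G, J, N, U.
Via G — items with X before G: A, C, J, N, U.
Via J — items with X before J: none.
Via L — items with X before L: A, C, J, N, U.
Via R — items with X before R: U.
Via S — items with X before S: A, C, G, J, L, N, U.
Via U — items with X before U: none.
Union: A, C, G, J, L, N, U.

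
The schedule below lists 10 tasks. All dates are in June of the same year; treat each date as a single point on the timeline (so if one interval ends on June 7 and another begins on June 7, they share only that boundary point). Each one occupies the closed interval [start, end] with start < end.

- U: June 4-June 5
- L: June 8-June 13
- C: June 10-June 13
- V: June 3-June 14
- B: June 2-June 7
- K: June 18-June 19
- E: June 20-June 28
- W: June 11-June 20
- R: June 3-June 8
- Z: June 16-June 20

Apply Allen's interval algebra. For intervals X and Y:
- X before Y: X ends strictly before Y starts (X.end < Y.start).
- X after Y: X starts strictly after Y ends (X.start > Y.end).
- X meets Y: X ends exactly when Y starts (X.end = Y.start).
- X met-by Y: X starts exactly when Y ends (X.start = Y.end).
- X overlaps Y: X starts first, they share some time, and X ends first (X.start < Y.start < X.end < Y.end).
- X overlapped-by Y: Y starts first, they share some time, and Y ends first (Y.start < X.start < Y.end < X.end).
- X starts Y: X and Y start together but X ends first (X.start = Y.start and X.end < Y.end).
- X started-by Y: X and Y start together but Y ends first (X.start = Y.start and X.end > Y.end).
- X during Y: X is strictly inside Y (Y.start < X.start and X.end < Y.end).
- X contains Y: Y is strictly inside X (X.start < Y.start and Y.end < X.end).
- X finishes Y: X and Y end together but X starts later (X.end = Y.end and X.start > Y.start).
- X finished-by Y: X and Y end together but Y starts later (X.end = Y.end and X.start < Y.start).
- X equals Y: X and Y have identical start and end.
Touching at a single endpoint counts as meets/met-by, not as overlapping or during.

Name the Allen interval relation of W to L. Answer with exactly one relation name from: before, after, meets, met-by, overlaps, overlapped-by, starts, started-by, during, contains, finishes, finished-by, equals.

overlapped-by

W = [June 11, June 20]; L = [June 8, June 13].
Compare endpoints: W.start > L.start, W.start < L.end, W.end > L.start, W.end > L.end.
That pattern is 'overlapped-by'.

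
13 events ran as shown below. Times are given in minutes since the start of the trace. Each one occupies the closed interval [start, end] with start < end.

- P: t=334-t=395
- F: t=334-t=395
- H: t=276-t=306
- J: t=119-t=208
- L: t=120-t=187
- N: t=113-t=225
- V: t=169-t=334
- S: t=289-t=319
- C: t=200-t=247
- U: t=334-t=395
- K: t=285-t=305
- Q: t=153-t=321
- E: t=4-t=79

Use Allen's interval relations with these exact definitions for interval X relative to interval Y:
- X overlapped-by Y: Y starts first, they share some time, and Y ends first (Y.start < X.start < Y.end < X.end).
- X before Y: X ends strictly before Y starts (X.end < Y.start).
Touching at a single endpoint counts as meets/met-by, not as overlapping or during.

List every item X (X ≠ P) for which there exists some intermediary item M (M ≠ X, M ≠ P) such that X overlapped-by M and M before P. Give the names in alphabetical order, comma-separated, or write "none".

C, Q, S, V

Target P = [t=334, t=395].
Intermediaries M with M before P: C, E, H, J, K, L, N, Q, S.
Via C — items with X overlapped-by C: none.
Via E — items with X overlapped-by E: none.
Via H — items with X overlapped-by H: S.
Via J — items with X overlapped-by J: C, Q, V.
Via K — items with X overlapped-by K: S.
Via L — items with X overlapped-by L: Q, V.
Via N — items with X overlapped-by N: C, Q, V.
Via Q — items with X overlapped-by Q: V.
Via S — items with X overlapped-by S: none.
Union: C, Q, S, V.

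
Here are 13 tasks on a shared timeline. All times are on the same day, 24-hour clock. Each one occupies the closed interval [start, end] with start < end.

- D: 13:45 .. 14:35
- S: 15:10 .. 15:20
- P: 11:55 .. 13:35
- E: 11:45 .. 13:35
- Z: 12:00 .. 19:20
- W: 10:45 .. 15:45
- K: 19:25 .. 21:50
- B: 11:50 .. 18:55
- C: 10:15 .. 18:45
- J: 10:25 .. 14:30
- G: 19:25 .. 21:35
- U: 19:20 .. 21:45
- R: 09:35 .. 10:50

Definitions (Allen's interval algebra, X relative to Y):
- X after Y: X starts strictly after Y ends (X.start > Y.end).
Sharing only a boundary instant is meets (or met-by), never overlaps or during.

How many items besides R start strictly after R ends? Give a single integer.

9

Target R = [09:35, 10:50].
B [11:50, 18:55] → after → counts.
C [10:15, 18:45] → overlapped-by → no.
D [13:45, 14:35] → after → counts.
E [11:45, 13:35] → after → counts.
G [19:25, 21:35] → after → counts.
J [10:25, 14:30] → overlapped-by → no.
K [19:25, 21:50] → after → counts.
P [11:55, 13:35] → after → counts.
S [15:10, 15:20] → after → counts.
U [19:20, 21:45] → after → counts.
W [10:45, 15:45] → overlapped-by → no.
Z [12:00, 19:20] → after → counts.
Total: 9.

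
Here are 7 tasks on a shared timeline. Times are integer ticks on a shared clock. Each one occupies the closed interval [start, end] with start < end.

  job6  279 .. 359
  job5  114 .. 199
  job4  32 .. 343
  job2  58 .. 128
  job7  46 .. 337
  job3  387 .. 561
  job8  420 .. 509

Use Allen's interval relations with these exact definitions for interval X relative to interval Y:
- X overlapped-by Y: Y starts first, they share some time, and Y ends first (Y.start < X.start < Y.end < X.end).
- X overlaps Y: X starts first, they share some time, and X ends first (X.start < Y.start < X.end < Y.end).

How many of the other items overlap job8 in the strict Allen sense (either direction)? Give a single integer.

Target job8 = [420, 509].
job2 [58, 128] → before → no.
job3 [387, 561] → contains → no.
job4 [32, 343] → before → no.
job5 [114, 199] → before → no.
job6 [279, 359] → before → no.
job7 [46, 337] → before → no.
Total: 0.

0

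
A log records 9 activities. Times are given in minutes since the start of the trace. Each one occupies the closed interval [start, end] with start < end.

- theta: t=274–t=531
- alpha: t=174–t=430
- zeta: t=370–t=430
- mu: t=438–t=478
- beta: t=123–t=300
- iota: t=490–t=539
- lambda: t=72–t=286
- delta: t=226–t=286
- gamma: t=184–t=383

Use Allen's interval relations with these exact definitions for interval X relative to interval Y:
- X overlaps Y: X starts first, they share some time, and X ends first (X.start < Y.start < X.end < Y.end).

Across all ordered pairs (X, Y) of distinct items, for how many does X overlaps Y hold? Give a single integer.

Checking all 72 ordered pairs for relation 'overlaps'; matching pairs in alphabetical order:
(alpha, theta): alpha overlaps theta ✓
(beta, alpha): beta overlaps alpha ✓
(beta, gamma): beta overlaps gamma ✓
(beta, theta): beta overlaps theta ✓
(delta, theta): delta overlaps theta ✓
(gamma, theta): gamma overlaps theta ✓
(gamma, zeta): gamma overlaps zeta ✓
(lambda, alpha): lambda overlaps alpha ✓
(lambda, beta): lambda overlaps beta ✓
(lambda, gamma): lambda overlaps gamma ✓
(lambda, theta): lambda overlaps theta ✓
(theta, iota): theta overlaps iota ✓
Count: 12.

12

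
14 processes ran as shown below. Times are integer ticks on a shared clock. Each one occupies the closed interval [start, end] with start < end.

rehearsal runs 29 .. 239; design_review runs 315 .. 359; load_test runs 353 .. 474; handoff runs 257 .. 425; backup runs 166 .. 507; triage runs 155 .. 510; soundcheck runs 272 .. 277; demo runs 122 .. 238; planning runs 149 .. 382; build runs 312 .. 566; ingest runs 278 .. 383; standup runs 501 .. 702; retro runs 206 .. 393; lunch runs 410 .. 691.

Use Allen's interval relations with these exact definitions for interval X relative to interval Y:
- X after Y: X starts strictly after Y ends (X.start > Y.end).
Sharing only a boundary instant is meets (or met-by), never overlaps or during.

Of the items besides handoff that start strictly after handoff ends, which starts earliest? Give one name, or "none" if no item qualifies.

standup

Target handoff = [257, 425].
backup [166, 507] → contains → excluded.
build [312, 566] → overlapped-by → excluded.
demo [122, 238] → before → excluded.
design_review [315, 359] → during → excluded.
ingest [278, 383] → during → excluded.
load_test [353, 474] → overlapped-by → excluded.
lunch [410, 691] → overlapped-by → excluded.
planning [149, 382] → overlaps → excluded.
rehearsal [29, 239] → before → excluded.
retro [206, 393] → overlaps → excluded.
soundcheck [272, 277] → during → excluded.
standup [501, 702] → after → candidate.
triage [155, 510] → contains → excluded.
Among candidates, earliest start is 501 → standup.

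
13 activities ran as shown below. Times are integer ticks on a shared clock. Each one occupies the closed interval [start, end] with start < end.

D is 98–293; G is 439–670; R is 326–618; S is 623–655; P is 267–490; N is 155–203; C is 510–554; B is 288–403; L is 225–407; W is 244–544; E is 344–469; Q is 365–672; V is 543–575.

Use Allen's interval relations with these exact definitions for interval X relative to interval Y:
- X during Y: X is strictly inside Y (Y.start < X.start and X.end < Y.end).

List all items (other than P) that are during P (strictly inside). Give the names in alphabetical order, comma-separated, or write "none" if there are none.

B, E

Target P = [267, 490].
B [288, 403] → during → yes.
C [510, 554] → after → no.
D [98, 293] → overlaps → no.
E [344, 469] → during → yes.
G [439, 670] → overlapped-by → no.
L [225, 407] → overlaps → no.
N [155, 203] → before → no.
Q [365, 672] → overlapped-by → no.
R [326, 618] → overlapped-by → no.
S [623, 655] → after → no.
V [543, 575] → after → no.
W [244, 544] → contains → no.
Result: B, E.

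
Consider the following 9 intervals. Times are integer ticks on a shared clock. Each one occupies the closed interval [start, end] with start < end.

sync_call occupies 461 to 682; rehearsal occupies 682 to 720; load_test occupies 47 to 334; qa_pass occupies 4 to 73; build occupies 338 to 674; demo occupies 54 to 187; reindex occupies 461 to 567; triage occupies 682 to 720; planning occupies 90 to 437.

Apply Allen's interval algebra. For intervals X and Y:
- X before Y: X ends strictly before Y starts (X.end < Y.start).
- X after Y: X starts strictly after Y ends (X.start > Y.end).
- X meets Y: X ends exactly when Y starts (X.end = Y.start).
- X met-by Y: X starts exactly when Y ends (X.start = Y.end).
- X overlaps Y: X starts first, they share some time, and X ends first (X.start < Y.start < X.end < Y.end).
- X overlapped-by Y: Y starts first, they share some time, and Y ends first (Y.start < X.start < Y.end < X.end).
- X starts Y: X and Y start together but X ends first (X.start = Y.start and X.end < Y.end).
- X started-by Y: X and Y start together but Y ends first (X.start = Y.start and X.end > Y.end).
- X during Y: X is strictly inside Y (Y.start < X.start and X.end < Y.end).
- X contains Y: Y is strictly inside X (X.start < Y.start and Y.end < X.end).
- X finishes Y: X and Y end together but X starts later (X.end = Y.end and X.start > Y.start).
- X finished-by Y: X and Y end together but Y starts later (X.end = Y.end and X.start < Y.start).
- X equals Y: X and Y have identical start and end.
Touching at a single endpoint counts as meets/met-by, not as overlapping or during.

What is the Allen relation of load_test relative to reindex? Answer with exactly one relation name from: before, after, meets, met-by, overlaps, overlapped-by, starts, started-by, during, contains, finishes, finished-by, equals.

load_test = [47, 334]; reindex = [461, 567].
Compare endpoints: load_test.start < reindex.start, load_test.start < reindex.end, load_test.end < reindex.start, load_test.end < reindex.end.
That pattern is 'before'.

before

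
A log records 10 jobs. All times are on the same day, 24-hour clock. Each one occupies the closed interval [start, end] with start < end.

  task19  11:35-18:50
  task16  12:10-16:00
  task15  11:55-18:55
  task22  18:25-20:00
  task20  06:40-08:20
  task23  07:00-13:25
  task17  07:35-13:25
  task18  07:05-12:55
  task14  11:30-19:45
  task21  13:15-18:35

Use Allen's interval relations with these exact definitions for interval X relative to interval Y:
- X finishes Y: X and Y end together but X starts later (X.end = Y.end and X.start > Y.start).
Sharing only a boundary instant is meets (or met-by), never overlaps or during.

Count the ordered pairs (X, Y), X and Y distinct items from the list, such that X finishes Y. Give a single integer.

1

Checking all 90 ordered pairs for relation 'finishes'; matching pairs in alphabetical order:
(task17, task23): task17 finishes task23 ✓
Count: 1.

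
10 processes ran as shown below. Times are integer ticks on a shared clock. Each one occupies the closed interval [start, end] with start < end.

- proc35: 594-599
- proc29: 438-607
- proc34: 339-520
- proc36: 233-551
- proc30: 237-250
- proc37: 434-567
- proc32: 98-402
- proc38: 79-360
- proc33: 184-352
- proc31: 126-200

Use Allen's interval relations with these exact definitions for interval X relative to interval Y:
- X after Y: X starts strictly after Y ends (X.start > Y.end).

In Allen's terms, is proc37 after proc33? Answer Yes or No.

Yes

proc37 = [434, 567], proc33 = [184, 352].
Actual relation of proc37 to proc33: after.
Asked whether 'after' holds → Yes.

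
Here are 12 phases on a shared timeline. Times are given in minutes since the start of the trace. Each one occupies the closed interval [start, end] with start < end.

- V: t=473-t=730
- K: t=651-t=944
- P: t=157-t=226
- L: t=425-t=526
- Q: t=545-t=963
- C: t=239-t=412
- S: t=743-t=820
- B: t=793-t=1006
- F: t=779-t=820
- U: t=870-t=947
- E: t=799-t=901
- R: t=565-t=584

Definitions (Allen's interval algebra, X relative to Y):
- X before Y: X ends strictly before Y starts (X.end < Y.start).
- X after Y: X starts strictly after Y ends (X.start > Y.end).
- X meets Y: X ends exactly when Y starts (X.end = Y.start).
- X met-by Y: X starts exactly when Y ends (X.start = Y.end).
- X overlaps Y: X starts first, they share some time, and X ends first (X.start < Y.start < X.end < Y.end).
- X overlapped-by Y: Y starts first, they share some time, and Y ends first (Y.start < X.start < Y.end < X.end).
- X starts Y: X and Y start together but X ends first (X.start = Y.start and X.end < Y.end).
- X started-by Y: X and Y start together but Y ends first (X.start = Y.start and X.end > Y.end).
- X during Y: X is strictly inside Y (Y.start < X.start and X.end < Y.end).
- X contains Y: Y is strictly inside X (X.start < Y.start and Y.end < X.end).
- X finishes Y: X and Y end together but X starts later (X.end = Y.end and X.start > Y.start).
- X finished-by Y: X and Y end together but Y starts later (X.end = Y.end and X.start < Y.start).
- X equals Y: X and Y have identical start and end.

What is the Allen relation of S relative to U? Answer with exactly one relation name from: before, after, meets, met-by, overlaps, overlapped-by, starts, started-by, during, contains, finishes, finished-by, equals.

before

S = [t=743, t=820]; U = [t=870, t=947].
Compare endpoints: S.start < U.start, S.start < U.end, S.end < U.start, S.end < U.end.
That pattern is 'before'.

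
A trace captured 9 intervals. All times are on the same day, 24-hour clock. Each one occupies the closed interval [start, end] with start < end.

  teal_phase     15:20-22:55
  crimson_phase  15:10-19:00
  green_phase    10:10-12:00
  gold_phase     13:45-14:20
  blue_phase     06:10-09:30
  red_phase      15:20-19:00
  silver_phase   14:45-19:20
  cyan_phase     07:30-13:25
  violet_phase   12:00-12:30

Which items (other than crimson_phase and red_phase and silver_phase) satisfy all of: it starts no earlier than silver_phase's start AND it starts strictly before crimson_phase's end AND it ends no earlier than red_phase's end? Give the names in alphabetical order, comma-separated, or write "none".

Conditions: its start is no earlier than silver_phase's start (X.start >= 14:45) AND its start is strictly before crimson_phase's end (X.start < 19:00) AND its end is no earlier than red_phase's end (X.end >= 19:00).
blue_phase: start 06:10 >= 14:45? ✗; start 06:10 < 19:00? ✓; end 09:30 >= 19:00? ✗ → no.
cyan_phase: start 07:30 >= 14:45? ✗; start 07:30 < 19:00? ✓; end 13:25 >= 19:00? ✗ → no.
gold_phase: start 13:45 >= 14:45? ✗; start 13:45 < 19:00? ✓; end 14:20 >= 19:00? ✗ → no.
green_phase: start 10:10 >= 14:45? ✗; start 10:10 < 19:00? ✓; end 12:00 >= 19:00? ✗ → no.
teal_phase: start 15:20 >= 14:45? ✓; start 15:20 < 19:00? ✓; end 22:55 >= 19:00? ✓ → yes.
violet_phase: start 12:00 >= 14:45? ✗; start 12:00 < 19:00? ✓; end 12:30 >= 19:00? ✗ → no.
Result: teal_phase.

teal_phase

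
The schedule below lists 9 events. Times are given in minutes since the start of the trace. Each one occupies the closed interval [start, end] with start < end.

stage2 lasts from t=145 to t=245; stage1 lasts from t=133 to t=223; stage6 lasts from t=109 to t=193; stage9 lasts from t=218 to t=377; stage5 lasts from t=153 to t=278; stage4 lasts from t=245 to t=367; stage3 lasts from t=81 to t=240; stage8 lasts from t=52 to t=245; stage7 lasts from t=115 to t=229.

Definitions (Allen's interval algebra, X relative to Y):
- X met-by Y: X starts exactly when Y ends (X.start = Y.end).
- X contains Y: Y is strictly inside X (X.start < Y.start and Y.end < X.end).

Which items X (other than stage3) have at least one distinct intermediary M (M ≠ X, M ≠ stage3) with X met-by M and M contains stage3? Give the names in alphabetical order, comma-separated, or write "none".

Target stage3 = [t=81, t=240].
Intermediaries M with M contains stage3: stage8.
Via stage8 — items with X met-by stage8: stage4.
Union: stage4.

stage4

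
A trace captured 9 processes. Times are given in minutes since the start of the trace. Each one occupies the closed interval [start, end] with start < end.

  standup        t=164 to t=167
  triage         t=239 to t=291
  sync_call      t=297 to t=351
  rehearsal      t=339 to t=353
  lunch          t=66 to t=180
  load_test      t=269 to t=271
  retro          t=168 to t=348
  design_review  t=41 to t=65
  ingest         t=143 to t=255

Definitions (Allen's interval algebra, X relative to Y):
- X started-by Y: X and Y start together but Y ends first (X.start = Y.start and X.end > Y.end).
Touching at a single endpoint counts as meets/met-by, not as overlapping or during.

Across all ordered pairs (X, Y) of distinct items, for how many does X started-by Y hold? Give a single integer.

0

Checking all 72 ordered pairs for relation 'started-by'; matching pairs in alphabetical order:
No pair satisfies it.
Count: 0.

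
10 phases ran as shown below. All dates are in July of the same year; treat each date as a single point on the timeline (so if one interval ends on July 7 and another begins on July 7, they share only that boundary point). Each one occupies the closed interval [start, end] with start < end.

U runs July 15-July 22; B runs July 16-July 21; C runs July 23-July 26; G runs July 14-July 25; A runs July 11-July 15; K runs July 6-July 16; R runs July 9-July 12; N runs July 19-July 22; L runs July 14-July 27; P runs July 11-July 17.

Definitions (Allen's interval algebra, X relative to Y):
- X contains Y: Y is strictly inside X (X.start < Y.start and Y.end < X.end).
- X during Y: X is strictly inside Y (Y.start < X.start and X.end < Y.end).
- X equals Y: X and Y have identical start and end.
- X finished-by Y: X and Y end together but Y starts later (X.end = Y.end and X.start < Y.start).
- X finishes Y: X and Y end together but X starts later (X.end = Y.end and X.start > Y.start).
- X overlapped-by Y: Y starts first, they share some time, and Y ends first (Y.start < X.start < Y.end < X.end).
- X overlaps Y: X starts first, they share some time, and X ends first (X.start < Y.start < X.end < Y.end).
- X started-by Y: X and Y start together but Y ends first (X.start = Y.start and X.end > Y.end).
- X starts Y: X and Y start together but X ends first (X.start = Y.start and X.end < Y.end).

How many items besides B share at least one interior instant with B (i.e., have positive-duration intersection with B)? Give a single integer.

5

Target B = [July 16, July 21].
A [July 11, July 15] → before → no.
C [July 23, July 26] → after → no.
G [July 14, July 25] → contains → counts.
K [July 6, July 16] → meets → no.
L [July 14, July 27] → contains → counts.
N [July 19, July 22] → overlapped-by → counts.
P [July 11, July 17] → overlaps → counts.
R [July 9, July 12] → before → no.
U [July 15, July 22] → contains → counts.
Total: 5.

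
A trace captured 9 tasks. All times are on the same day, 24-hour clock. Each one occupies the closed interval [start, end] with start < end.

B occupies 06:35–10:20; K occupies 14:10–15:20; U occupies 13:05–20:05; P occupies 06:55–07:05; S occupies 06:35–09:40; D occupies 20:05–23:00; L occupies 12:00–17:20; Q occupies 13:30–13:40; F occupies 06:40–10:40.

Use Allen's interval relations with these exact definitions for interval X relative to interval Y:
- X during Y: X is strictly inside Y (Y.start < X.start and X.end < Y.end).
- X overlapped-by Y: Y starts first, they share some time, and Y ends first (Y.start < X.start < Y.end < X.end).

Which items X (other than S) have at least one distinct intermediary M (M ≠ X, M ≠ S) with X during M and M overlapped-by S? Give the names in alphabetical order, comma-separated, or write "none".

P

Target S = [06:35, 09:40].
Intermediaries M with M overlapped-by S: F.
Via F — items with X during F: P.
Union: P.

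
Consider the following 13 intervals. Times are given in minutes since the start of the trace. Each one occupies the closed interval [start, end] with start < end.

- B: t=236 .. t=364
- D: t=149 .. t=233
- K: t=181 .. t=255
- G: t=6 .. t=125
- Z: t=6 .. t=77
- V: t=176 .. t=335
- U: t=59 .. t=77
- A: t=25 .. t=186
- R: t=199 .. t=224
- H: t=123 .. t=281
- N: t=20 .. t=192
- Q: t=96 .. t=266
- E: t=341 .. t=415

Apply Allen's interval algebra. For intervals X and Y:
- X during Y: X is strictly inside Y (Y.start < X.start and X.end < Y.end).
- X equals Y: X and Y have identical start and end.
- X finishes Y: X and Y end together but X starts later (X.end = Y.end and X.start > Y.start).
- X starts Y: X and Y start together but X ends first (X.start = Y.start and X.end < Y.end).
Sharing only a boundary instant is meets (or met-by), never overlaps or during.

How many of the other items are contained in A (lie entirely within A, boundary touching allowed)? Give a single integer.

1

Target A = [t=25, t=186].
B [t=236, t=364] → after → no.
D [t=149, t=233] → overlapped-by → no.
E [t=341, t=415] → after → no.
G [t=6, t=125] → overlaps → no.
H [t=123, t=281] → overlapped-by → no.
K [t=181, t=255] → overlapped-by → no.
N [t=20, t=192] → contains → no.
Q [t=96, t=266] → overlapped-by → no.
R [t=199, t=224] → after → no.
U [t=59, t=77] → during → counts.
V [t=176, t=335] → overlapped-by → no.
Z [t=6, t=77] → overlaps → no.
Total: 1.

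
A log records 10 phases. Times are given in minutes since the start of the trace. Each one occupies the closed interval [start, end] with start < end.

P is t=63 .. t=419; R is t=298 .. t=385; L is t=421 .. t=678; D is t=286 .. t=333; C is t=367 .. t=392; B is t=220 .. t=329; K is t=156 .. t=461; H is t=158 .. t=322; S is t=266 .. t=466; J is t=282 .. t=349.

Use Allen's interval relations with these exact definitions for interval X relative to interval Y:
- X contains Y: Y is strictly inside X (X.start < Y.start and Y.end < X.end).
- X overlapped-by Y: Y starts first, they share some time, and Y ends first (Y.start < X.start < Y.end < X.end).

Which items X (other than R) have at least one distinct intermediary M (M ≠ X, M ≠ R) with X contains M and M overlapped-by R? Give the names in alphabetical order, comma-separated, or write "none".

K, P, S

Target R = [t=298, t=385].
Intermediaries M with M overlapped-by R: C.
Via C — items with X contains C: K, P, S.
Union: K, P, S.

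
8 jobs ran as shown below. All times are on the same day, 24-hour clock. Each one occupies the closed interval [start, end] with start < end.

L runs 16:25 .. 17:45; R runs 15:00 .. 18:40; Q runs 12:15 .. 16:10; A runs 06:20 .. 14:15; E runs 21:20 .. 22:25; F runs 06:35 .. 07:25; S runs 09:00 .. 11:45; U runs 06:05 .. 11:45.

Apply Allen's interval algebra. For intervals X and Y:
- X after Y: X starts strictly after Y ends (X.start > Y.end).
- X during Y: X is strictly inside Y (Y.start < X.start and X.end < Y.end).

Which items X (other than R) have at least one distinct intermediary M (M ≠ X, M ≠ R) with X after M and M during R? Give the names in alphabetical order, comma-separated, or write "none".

Target R = [15:00, 18:40].
Intermediaries M with M during R: L.
Via L — items with X after L: E.
Union: E.

E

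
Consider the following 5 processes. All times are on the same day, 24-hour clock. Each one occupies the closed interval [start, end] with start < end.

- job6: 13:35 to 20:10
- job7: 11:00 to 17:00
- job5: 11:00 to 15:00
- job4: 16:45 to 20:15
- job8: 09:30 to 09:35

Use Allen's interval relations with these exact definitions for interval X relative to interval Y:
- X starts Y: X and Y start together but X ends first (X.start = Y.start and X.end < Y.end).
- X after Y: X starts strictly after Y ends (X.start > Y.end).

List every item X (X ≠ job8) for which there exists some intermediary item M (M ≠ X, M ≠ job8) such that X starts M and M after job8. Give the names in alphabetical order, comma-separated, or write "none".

Target job8 = [09:30, 09:35].
Intermediaries M with M after job8: job4, job5, job6, job7.
Via job4 — items with X starts job4: none.
Via job5 — items with X starts job5: none.
Via job6 — items with X starts job6: none.
Via job7 — items with X starts job7: job5.
Union: job5.

job5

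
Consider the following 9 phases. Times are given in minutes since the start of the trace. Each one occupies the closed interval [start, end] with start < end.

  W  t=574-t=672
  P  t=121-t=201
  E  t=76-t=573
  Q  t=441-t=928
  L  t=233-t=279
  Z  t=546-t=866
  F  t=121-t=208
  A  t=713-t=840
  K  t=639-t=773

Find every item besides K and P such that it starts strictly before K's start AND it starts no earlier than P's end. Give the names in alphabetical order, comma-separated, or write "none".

L, Q, W, Z

Conditions: its start is strictly before K's start (X.start < t=639) AND its start is no earlier than P's end (X.start >= t=201).
A: start t=713 < t=639? ✗; start t=713 >= t=201? ✓ → no.
E: start t=76 < t=639? ✓; start t=76 >= t=201? ✗ → no.
F: start t=121 < t=639? ✓; start t=121 >= t=201? ✗ → no.
L: start t=233 < t=639? ✓; start t=233 >= t=201? ✓ → yes.
Q: start t=441 < t=639? ✓; start t=441 >= t=201? ✓ → yes.
W: start t=574 < t=639? ✓; start t=574 >= t=201? ✓ → yes.
Z: start t=546 < t=639? ✓; start t=546 >= t=201? ✓ → yes.
Result: L, Q, W, Z.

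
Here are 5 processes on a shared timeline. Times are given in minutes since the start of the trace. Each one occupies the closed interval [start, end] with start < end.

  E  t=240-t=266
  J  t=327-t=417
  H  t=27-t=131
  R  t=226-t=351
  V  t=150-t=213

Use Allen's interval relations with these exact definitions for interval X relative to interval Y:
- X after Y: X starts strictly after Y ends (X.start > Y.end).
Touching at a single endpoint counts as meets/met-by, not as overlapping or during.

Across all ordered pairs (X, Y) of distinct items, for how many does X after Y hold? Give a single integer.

8

Checking all 20 ordered pairs for relation 'after'; matching pairs in alphabetical order:
(E, H): E after H ✓
(E, V): E after V ✓
(J, E): J after E ✓
(J, H): J after H ✓
(J, V): J after V ✓
(R, H): R after H ✓
(R, V): R after V ✓
(V, H): V after H ✓
Count: 8.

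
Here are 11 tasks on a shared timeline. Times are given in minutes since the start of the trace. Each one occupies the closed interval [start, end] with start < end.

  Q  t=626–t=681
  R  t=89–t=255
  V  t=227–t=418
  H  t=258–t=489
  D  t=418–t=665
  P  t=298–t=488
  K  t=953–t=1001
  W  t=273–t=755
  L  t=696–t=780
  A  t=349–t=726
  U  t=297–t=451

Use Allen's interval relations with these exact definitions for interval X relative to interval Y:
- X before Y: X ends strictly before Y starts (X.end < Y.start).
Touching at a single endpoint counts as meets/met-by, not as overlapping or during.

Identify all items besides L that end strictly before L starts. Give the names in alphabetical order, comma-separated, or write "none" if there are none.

Target L = [t=696, t=780].
A [t=349, t=726] → overlaps → no.
D [t=418, t=665] → before → yes.
H [t=258, t=489] → before → yes.
K [t=953, t=1001] → after → no.
P [t=298, t=488] → before → yes.
Q [t=626, t=681] → before → yes.
R [t=89, t=255] → before → yes.
U [t=297, t=451] → before → yes.
V [t=227, t=418] → before → yes.
W [t=273, t=755] → overlaps → no.
Result: D, H, P, Q, R, U, V.

D, H, P, Q, R, U, V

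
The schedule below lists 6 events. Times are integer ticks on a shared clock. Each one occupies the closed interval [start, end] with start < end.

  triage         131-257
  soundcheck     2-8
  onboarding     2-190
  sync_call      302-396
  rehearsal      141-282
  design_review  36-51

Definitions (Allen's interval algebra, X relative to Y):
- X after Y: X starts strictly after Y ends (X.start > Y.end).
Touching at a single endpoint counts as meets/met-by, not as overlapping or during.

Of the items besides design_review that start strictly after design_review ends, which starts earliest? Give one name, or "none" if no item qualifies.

triage

Target design_review = [36, 51].
onboarding [2, 190] → contains → excluded.
rehearsal [141, 282] → after → candidate.
soundcheck [2, 8] → before → excluded.
sync_call [302, 396] → after → candidate.
triage [131, 257] → after → candidate.
Among candidates, earliest start is 131 → triage.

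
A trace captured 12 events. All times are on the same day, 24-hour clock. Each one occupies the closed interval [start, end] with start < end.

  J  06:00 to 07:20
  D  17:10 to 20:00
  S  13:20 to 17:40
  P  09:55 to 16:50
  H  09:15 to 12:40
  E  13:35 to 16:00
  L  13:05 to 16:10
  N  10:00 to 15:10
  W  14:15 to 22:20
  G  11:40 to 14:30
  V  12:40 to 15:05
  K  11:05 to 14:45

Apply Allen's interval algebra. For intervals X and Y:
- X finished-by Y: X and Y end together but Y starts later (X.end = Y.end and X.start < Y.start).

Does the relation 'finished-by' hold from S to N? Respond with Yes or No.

No

S = [13:20, 17:40], N = [10:00, 15:10].
Actual relation of S to N: overlapped-by.
Asked whether 'finished-by' holds → No.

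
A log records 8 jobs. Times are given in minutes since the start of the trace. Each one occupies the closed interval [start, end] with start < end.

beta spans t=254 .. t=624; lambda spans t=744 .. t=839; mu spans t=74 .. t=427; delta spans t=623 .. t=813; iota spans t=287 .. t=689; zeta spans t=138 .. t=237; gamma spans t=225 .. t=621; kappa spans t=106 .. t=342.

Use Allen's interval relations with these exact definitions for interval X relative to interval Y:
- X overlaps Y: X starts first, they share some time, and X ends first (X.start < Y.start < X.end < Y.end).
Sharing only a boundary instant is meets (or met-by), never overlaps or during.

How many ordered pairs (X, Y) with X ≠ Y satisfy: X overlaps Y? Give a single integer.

13

Checking all 56 ordered pairs for relation 'overlaps'; matching pairs in alphabetical order:
(beta, delta): beta overlaps delta ✓
(beta, iota): beta overlaps iota ✓
(delta, lambda): delta overlaps lambda ✓
(gamma, beta): gamma overlaps beta ✓
(gamma, iota): gamma overlaps iota ✓
(iota, delta): iota overlaps delta ✓
(kappa, beta): kappa overlaps beta ✓
(kappa, gamma): kappa overlaps gamma ✓
(kappa, iota): kappa overlaps iota ✓
(mu, beta): mu overlaps beta ✓
(mu, gamma): mu overlaps gamma ✓
(mu, iota): mu overlaps iota ✓
(zeta, gamma): zeta overlaps gamma ✓
Count: 13.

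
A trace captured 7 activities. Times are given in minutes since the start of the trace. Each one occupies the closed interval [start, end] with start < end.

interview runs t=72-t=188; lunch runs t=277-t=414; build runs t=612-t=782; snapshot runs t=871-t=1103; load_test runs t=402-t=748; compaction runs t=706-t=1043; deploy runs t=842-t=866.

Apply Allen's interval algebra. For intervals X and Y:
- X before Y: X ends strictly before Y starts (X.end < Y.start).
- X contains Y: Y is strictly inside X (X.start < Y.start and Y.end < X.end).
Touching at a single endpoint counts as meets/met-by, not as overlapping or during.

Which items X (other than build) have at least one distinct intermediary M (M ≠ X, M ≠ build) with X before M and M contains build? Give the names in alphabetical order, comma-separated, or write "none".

none

Target build = [t=612, t=782].
Intermediaries M with M contains build: none.
Union: none.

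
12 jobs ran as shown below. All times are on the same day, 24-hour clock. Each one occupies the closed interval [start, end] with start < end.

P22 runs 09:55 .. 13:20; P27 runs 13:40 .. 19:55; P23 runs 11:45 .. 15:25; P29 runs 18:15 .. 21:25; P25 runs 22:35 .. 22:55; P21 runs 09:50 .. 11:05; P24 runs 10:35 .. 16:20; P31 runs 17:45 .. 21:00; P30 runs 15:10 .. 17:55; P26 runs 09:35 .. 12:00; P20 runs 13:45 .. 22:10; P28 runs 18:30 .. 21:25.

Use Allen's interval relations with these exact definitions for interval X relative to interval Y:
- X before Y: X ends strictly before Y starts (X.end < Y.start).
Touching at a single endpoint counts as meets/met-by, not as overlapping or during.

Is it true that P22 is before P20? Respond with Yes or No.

P22 = [09:55, 13:20], P20 = [13:45, 22:10].
Actual relation of P22 to P20: before.
Asked whether 'before' holds → Yes.

Yes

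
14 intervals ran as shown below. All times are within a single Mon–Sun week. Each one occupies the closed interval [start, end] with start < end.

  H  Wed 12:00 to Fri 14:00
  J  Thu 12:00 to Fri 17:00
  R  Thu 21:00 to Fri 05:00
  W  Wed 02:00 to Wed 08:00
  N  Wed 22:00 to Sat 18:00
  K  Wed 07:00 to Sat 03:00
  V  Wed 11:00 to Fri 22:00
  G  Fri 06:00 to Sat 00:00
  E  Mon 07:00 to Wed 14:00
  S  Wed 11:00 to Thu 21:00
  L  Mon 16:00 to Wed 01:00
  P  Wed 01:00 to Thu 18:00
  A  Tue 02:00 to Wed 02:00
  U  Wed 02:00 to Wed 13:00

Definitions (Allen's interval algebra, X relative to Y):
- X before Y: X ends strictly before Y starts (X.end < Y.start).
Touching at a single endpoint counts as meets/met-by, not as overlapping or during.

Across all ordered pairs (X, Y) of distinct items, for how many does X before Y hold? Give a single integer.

37

Checking all 182 ordered pairs for relation 'before'; matching pairs in alphabetical order:
(A, G): A before G ✓
(A, H): A before H ✓
(A, J): A before J ✓
(A, K): A before K ✓
(A, N): A before N ✓
(A, R): A before R ✓
(A, S): A before S ✓
(A, V): A before V ✓
(E, G): E before G ✓
(E, J): E before J ✓
(E, N): E before N ✓
(E, R): E before R ✓
(L, G): L before G ✓
(L, H): L before H ✓
(L, J): L before J ✓
(L, K): L before K ✓
(L, N): L before N ✓
(L, R): L before R ✓
(L, S): L before S ✓
(L, U): L before U ✓
(L, V): L before V ✓
(L, W): L before W ✓
(P, G): P before G ✓
(P, R): P before R ✓
... plus 13 further pairs not listed.
Count: 37.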